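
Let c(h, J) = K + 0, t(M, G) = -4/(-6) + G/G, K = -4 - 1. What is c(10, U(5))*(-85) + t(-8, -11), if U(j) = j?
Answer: 1280/3 ≈ 426.67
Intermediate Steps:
K = -5
t(M, G) = 5/3 (t(M, G) = -4*(-⅙) + 1 = ⅔ + 1 = 5/3)
c(h, J) = -5 (c(h, J) = -5 + 0 = -5)
c(10, U(5))*(-85) + t(-8, -11) = -5*(-85) + 5/3 = 425 + 5/3 = 1280/3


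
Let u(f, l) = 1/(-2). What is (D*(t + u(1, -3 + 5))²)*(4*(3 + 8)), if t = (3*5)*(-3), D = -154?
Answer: -14028014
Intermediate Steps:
u(f, l) = -½
t = -45 (t = 15*(-3) = -45)
(D*(t + u(1, -3 + 5))²)*(4*(3 + 8)) = (-154*(-45 - ½)²)*(4*(3 + 8)) = (-154*(-91/2)²)*(4*11) = -154*8281/4*44 = -637637/2*44 = -14028014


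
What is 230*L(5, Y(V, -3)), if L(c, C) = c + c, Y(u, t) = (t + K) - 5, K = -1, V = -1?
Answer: 2300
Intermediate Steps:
Y(u, t) = -6 + t (Y(u, t) = (t - 1) - 5 = (-1 + t) - 5 = -6 + t)
L(c, C) = 2*c
230*L(5, Y(V, -3)) = 230*(2*5) = 230*10 = 2300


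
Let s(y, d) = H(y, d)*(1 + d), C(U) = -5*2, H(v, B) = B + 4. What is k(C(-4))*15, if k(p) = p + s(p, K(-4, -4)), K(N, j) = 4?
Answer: 450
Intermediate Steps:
H(v, B) = 4 + B
C(U) = -10
s(y, d) = (1 + d)*(4 + d) (s(y, d) = (4 + d)*(1 + d) = (1 + d)*(4 + d))
k(p) = 40 + p (k(p) = p + (1 + 4)*(4 + 4) = p + 5*8 = p + 40 = 40 + p)
k(C(-4))*15 = (40 - 10)*15 = 30*15 = 450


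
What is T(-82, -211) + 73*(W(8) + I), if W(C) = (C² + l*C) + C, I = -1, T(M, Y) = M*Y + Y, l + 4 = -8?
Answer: 15266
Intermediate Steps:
l = -12 (l = -4 - 8 = -12)
T(M, Y) = Y + M*Y
W(C) = C² - 11*C (W(C) = (C² - 12*C) + C = C² - 11*C)
T(-82, -211) + 73*(W(8) + I) = -211*(1 - 82) + 73*(8*(-11 + 8) - 1) = -211*(-81) + 73*(8*(-3) - 1) = 17091 + 73*(-24 - 1) = 17091 + 73*(-25) = 17091 - 1825 = 15266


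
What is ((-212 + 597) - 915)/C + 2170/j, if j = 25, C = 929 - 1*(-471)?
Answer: 12099/140 ≈ 86.421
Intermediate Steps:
C = 1400 (C = 929 + 471 = 1400)
((-212 + 597) - 915)/C + 2170/j = ((-212 + 597) - 915)/1400 + 2170/25 = (385 - 915)*(1/1400) + 2170*(1/25) = -530*1/1400 + 434/5 = -53/140 + 434/5 = 12099/140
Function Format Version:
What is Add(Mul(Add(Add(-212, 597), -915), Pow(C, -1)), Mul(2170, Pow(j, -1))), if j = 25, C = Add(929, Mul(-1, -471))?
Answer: Rational(12099, 140) ≈ 86.421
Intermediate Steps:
C = 1400 (C = Add(929, 471) = 1400)
Add(Mul(Add(Add(-212, 597), -915), Pow(C, -1)), Mul(2170, Pow(j, -1))) = Add(Mul(Add(Add(-212, 597), -915), Pow(1400, -1)), Mul(2170, Pow(25, -1))) = Add(Mul(Add(385, -915), Rational(1, 1400)), Mul(2170, Rational(1, 25))) = Add(Mul(-530, Rational(1, 1400)), Rational(434, 5)) = Add(Rational(-53, 140), Rational(434, 5)) = Rational(12099, 140)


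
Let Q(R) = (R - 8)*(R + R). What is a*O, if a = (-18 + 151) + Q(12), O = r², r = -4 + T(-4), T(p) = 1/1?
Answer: 2061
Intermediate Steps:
Q(R) = 2*R*(-8 + R) (Q(R) = (-8 + R)*(2*R) = 2*R*(-8 + R))
T(p) = 1
r = -3 (r = -4 + 1 = -3)
O = 9 (O = (-3)² = 9)
a = 229 (a = (-18 + 151) + 2*12*(-8 + 12) = 133 + 2*12*4 = 133 + 96 = 229)
a*O = 229*9 = 2061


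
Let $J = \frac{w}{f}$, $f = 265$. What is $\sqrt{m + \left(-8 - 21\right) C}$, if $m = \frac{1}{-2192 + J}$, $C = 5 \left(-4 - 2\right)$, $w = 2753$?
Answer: $\frac{5 \sqrt{11631226690743}}{578127} \approx 29.496$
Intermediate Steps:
$J = \frac{2753}{265} \approx 10.389$
$C = -30$ ($C = 5 \left(-6\right) = -30$)
$m = - \frac{265}{578127}$ ($m = \frac{1}{-2192 + \frac{2753}{265}} = \frac{1}{- \frac{578127}{265}} = - \frac{265}{578127} \approx -0.00045838$)
$\sqrt{m + \left(-8 - 21\right) C} = \sqrt{- \frac{265}{578127} + \left(-8 - 21\right) \left(-30\right)} = \sqrt{- \frac{265}{578127} - -870} = \sqrt{- \frac{265}{578127} + 870} = \sqrt{\frac{502970225}{578127}} = \frac{5 \sqrt{11631226690743}}{578127}$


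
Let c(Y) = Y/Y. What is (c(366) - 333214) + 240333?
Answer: -92880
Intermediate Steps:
c(Y) = 1
(c(366) - 333214) + 240333 = (1 - 333214) + 240333 = -333213 + 240333 = -92880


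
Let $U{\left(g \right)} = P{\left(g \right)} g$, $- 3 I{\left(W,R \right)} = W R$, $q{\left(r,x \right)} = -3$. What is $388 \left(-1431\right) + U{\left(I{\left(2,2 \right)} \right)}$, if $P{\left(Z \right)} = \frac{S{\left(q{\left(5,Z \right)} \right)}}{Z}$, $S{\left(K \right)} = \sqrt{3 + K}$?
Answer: $-555228$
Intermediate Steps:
$I{\left(W,R \right)} = - \frac{R W}{3}$ ($I{\left(W,R \right)} = - \frac{W R}{3} = - \frac{R W}{3}$)
$P{\left(Z \right)} = 0$ ($P{\left(Z \right)} = \frac{\sqrt{3 - 3}}{Z} = \frac{\sqrt{0}}{Z} = \frac{0}{Z} = 0$)
$U{\left(g \right)} = 0$ ($U{\left(g \right)} = 0 g = 0$)
$388 \left(-1431\right) + U{\left(I{\left(2,2 \right)} \right)} = 388 \left(-1431\right) + 0 = -555228 + 0 = -555228$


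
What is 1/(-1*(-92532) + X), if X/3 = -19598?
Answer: 1/33738 ≈ 2.9640e-5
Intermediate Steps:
X = -58794 (X = 3*(-19598) = -58794)
1/(-1*(-92532) + X) = 1/(-1*(-92532) - 58794) = 1/(92532 - 58794) = 1/33738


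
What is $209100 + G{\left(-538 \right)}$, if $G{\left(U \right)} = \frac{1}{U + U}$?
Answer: $\frac{224991599}{1076} \approx 2.091 \cdot 10^{5}$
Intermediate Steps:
$G{\left(U \right)} = \frac{1}{2 U}$
$209100 + G{\left(-538 \right)} = 209100 + \frac{1}{2 \left(-538\right)} = 209100 + \frac{1}{2} \left(- \frac{1}{538}\right) = 209100 - \frac{1}{1076} = \frac{224991599}{1076}$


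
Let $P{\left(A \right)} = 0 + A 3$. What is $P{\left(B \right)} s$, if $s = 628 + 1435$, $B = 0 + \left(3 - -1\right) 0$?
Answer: $0$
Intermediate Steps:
$B = 0$ ($B = 0 + \left(3 + 1\right) 0 = 0 + 4 \cdot 0 = 0 + 0 = 0$)
$s = 2063$
$P{\left(A \right)} = 3 A$ ($P{\left(A \right)} = 0 + 3 A = 3 A$)
$P{\left(B \right)} s = 3 \cdot 0 \cdot 2063 = 0 \cdot 2063 = 0$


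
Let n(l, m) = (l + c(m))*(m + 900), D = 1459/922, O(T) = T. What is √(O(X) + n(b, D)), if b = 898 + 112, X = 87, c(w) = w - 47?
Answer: √739349992663/922 ≈ 932.60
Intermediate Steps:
c(w) = -47 + w
b = 1010
D = 1459/922 (D = 1459*(1/922) = 1459/922 ≈ 1.5824)
n(l, m) = (900 + m)*(-47 + l + m) (n(l, m) = (l + (-47 + m))*(m + 900) = (-47 + l + m)*(900 + m) = (900 + m)*(-47 + l + m))
√(O(X) + n(b, D)) = √(87 + (-42300 + (1459/922)² + 853*(1459/922) + 900*1010 + 1010*(1459/922))) = √(87 + (-42300 + 2128681/850084 + 1244527/922 + 909000 + 736795/461)) = √(87 + 739276035355/850084) = √(739349992663/850084) = √739349992663/922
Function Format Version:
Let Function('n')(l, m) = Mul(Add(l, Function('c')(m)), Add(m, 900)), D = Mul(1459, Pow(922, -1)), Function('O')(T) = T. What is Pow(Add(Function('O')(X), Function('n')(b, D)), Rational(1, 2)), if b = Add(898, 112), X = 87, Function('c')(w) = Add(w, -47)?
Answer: Mul(Rational(1, 922), Pow(739349992663, Rational(1, 2))) ≈ 932.60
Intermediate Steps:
Function('c')(w) = Add(-47, w)
b = 1010
D = Rational(1459, 922) (D = Mul(1459, Rational(1, 922)) = Rational(1459, 922) ≈ 1.5824)
Function('n')(l, m) = Mul(Add(900, m), Add(-47, l, m)) (Function('n')(l, m) = Mul(Add(l, Add(-47, m)), Add(m, 900)) = Mul(Add(-47, l, m), Add(900, m)) = Mul(Add(900, m), Add(-47, l, m)))
Pow(Add(Function('O')(X), Function('n')(b, D)), Rational(1, 2)) = Pow(Add(87, Add(-42300, Pow(Rational(1459, 922), 2), Mul(853, Rational(1459, 922)), Mul(900, 1010), Mul(1010, Rational(1459, 922)))), Rational(1, 2)) = Pow(Add(87, Add(-42300, Rational(2128681, 850084), Rational(1244527, 922), 909000, Rational(736795, 461))), Rational(1, 2)) = Pow(Add(87, Rational(739276035355, 850084)), Rational(1, 2)) = Pow(Rational(739349992663, 850084), Rational(1, 2)) = Mul(Rational(1, 922), Pow(739349992663, Rational(1, 2)))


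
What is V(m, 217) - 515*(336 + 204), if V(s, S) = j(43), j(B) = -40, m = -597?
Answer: -278140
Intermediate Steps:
V(s, S) = -40
V(m, 217) - 515*(336 + 204) = -40 - 515*(336 + 204) = -40 - 515*540 = -40 - 278100 = -278140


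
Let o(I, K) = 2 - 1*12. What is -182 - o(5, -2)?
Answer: -172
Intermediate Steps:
o(I, K) = -10 (o(I, K) = 2 - 12 = -10)
-182 - o(5, -2) = -182 - 1*(-10) = -182 + 10 = -172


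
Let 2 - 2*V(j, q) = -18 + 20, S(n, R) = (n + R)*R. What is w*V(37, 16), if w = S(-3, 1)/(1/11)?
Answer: 0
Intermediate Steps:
S(n, R) = R*(R + n) (S(n, R) = (R + n)*R = R*(R + n))
V(j, q) = 0 (V(j, q) = 1 - (-18 + 20)/2 = 1 - ½*2 = 1 - 1 = 0)
w = -22 (w = (1*(1 - 3))/(1/11) = (1*(-2))/(1/11) = -2*11 = -22)
w*V(37, 16) = -22*0 = 0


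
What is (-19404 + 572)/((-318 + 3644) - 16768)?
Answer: 856/611 ≈ 1.4010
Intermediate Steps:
(-19404 + 572)/((-318 + 3644) - 16768) = -18832/(3326 - 16768) = -18832/(-13442) = -18832*(-1/13442) = 856/611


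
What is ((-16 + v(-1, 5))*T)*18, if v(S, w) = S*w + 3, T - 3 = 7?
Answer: -3240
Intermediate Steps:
T = 10 (T = 3 + 7 = 10)
v(S, w) = 3 + S*w
((-16 + v(-1, 5))*T)*18 = ((-16 + (3 - 1*5))*10)*18 = ((-16 + (3 - 5))*10)*18 = ((-16 - 2)*10)*18 = -18*10*18 = -180*18 = -3240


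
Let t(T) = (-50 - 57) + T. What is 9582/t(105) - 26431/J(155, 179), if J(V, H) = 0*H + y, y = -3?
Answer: 12058/3 ≈ 4019.3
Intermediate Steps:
t(T) = -107 + T
J(V, H) = -3 (J(V, H) = 0*H - 3 = 0 - 3 = -3)
9582/t(105) - 26431/J(155, 179) = 9582/(-107 + 105) - 26431/(-3) = 9582/(-2) - 26431*(-1/3) = 9582*(-1/2) + 26431/3 = -4791 + 26431/3 = 12058/3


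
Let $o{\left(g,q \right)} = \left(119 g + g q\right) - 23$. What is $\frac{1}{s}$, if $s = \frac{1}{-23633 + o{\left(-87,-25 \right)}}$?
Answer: $-31834$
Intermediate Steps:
$o{\left(g,q \right)} = -23 + 119 g + g q$
$s = - \frac{1}{31834}$ ($s = \frac{1}{-23633 - 8201} = \frac{1}{-31834} = - \frac{1}{31834} \approx -3.1413 \cdot 10^{-5}$)
$\frac{1}{s} = \frac{1}{- \frac{1}{31834}} = -31834$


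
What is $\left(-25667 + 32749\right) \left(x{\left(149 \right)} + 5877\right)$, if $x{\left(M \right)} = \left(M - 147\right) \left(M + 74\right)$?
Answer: $44779486$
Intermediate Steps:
$x{\left(M \right)} = \left(-147 + M\right) \left(74 + M\right)$
$\left(-25667 + 32749\right) \left(x{\left(149 \right)} + 5877\right) = \left(-25667 + 32749\right) \left(\left(-10878 + 149^{2} - 10877\right) + 5877\right) = 7082 \left(\left(-10878 + 22201 - 10877\right) + 5877\right) = 7082 \left(446 + 5877\right) = 7082 \cdot 6323 = 44779486$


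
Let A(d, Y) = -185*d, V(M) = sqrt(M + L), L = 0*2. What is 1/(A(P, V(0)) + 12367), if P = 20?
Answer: 1/8667 ≈ 0.00011538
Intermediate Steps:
L = 0
V(M) = sqrt(M) (V(M) = sqrt(M + 0) = sqrt(M))
1/(A(P, V(0)) + 12367) = 1/(-185*20 + 12367) = 1/(-3700 + 12367) = 1/8667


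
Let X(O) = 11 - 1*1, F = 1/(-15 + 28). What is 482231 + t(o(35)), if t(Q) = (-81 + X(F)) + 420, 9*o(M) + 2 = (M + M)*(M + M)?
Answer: 482580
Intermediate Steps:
o(M) = -2/9 + 4*M**2/9 (o(M) = -2/9 + ((M + M)*(M + M))/9 = -2/9 + ((2*M)*(2*M))/9 = -2/9 + (4*M**2)/9 = -2/9 + 4*M**2/9)
F = 1/13 ≈ 0.076923
X(O) = 10 (X(O) = 11 - 1 = 10)
t(Q) = 349 (t(Q) = (-81 + 10) + 420 = -71 + 420 = 349)
482231 + t(o(35)) = 482231 + 349 = 482580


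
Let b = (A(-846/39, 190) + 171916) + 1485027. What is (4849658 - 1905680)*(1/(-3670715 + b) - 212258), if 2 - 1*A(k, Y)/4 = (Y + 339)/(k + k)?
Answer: -177425400703116721326/283933847 ≈ -6.2488e+11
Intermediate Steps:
A(k, Y) = 8 - 2*(339 + Y)/k (A(k, Y) = 8 - 4*(Y + 339)/(k + k) = 8 - 4*(339 + Y)/(2*k) = 8 - 4*(339 + Y)*1/(2*k) = 8 - 2*(339 + Y)/k)
b = 233636968/141 (b = (2*(-339 - 1*190 + 4*(-846/39))/((-846/39)) + 171916) + 1485027 = (2*(-339 - 190 + 4*(-846*1/39))/((-846*1/39)) + 171916) + 1485027 = (2*(-339 - 190 + 4*(-282/13))/(-282/13) + 171916) + 1485027 = (2*(-13/282)*(-339 - 190 - 1128/13) + 171916) + 1485027 = (2*(-13/282)*(-8005/13) + 171916) + 1485027 = (8005/141 + 171916) + 1485027 = 24248161/141 + 1485027 = 233636968/141 ≈ 1.6570e+6)
(4849658 - 1905680)*(1/(-3670715 + b) - 212258) = (4849658 - 1905680)*(1/(-3670715 + 233636968/141) - 212258) = 2943978*(1/(-283933847/141) - 212258) = 2943978*(-141/283933847 - 212258) = 2943978*(-60267230496667/283933847) = -177425400703116721326/283933847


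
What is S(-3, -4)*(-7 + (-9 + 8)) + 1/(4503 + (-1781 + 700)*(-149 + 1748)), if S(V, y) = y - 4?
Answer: 110337023/1724016 ≈ 64.000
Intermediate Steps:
S(V, y) = -4 + y
S(-3, -4)*(-7 + (-9 + 8)) + 1/(4503 + (-1781 + 700)*(-149 + 1748)) = (-4 - 4)*(-7 + (-9 + 8)) + 1/(4503 + (-1781 + 700)*(-149 + 1748)) = -8*(-7 - 1) + 1/(4503 - 1081*1599) = -8*(-8) + 1/(4503 - 1728519) = 64 + 1/(-1724016) = 64 - 1/1724016 = 110337023/1724016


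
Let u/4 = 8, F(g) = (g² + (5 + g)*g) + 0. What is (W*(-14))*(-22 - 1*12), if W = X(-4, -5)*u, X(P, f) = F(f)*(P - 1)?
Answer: -1904000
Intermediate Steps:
F(g) = g² + g*(5 + g) (F(g) = (g² + g*(5 + g)) + 0 = g² + g*(5 + g))
u = 32 (u = 4*8 = 32)
X(P, f) = f*(-1 + P)*(5 + 2*f) (X(P, f) = (f*(5 + 2*f))*(P - 1) = (f*(5 + 2*f))*(-1 + P) = f*(-1 + P)*(5 + 2*f))
W = -4000 (W = -5*(-1 - 4)*(5 + 2*(-5))*32 = -5*(-5)*(5 - 10)*32 = -5*(-5)*(-5)*32 = -125*32 = -4000)
(W*(-14))*(-22 - 1*12) = (-4000*(-14))*(-22 - 1*12) = 56000*(-22 - 12) = 56000*(-34) = -1904000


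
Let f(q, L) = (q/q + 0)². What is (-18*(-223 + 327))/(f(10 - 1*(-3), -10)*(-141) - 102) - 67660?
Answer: -1826612/27 ≈ -67652.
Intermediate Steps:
f(q, L) = 1 (f(q, L) = (1 + 0)² = 1² = 1)
(-18*(-223 + 327))/(f(10 - 1*(-3), -10)*(-141) - 102) - 67660 = (-18*(-223 + 327))/(1*(-141) - 102) - 67660 = (-18*104)/(-141 - 102) - 67660 = -1872/(-243) - 67660 = -1872*(-1/243) - 67660 = 208/27 - 67660 = -1826612/27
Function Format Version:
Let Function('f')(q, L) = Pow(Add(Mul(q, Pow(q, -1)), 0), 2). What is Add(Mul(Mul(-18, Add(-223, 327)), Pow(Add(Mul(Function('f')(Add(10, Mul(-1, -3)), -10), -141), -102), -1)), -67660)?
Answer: Rational(-1826612, 27) ≈ -67652.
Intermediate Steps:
Function('f')(q, L) = 1 (Function('f')(q, L) = Pow(Add(1, 0), 2) = Pow(1, 2) = 1)
Add(Mul(Mul(-18, Add(-223, 327)), Pow(Add(Mul(Function('f')(Add(10, Mul(-1, -3)), -10), -141), -102), -1)), -67660) = Add(Mul(Mul(-18, Add(-223, 327)), Pow(Add(Mul(1, -141), -102), -1)), -67660) = Add(Mul(Mul(-18, 104), Pow(Add(-141, -102), -1)), -67660) = Add(Mul(-1872, Pow(-243, -1)), -67660) = Add(Mul(-1872, Rational(-1, 243)), -67660) = Add(Rational(208, 27), -67660) = Rational(-1826612, 27)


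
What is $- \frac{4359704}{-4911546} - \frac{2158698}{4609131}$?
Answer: $\frac{1581983721686}{3772993154421} \approx 0.41929$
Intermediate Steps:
$- \frac{4359704}{-4911546} - \frac{2158698}{4609131} = \left(-4359704\right) \left(- \frac{1}{4911546}\right) - \frac{719566}{1536377} = \frac{2179852}{2455773} - \frac{719566}{1536377} = \frac{1581983721686}{3772993154421}$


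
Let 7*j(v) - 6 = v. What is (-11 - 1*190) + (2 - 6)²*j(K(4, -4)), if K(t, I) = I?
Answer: -1375/7 ≈ -196.43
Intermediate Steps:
j(v) = 6/7 + v/7
(-11 - 1*190) + (2 - 6)²*j(K(4, -4)) = (-11 - 1*190) + (2 - 6)²*(6/7 + (⅐)*(-4)) = (-11 - 190) + (-4)²*(6/7 - 4/7) = -201 + 16*(2/7) = -201 + 32/7 = -1375/7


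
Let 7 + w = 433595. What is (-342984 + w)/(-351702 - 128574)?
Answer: -22651/120069 ≈ -0.18865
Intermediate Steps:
w = 433588 (w = -7 + 433595 = 433588)
(-342984 + w)/(-351702 - 128574) = (-342984 + 433588)/(-351702 - 128574) = 90604/(-480276) = 90604*(-1/480276) = -22651/120069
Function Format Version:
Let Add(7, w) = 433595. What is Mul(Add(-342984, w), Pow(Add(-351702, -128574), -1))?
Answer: Rational(-22651, 120069) ≈ -0.18865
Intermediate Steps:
w = 433588 (w = Add(-7, 433595) = 433588)
Mul(Add(-342984, w), Pow(Add(-351702, -128574), -1)) = Mul(Add(-342984, 433588), Pow(Add(-351702, -128574), -1)) = Mul(90604, Pow(-480276, -1)) = Mul(90604, Rational(-1, 480276)) = Rational(-22651, 120069)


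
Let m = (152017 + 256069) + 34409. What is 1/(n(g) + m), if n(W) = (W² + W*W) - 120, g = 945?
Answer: 1/2228425 ≈ 4.4875e-7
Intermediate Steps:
n(W) = -120 + 2*W² (n(W) = (W² + W²) - 120 = 2*W² - 120 = -120 + 2*W²)
m = 442495 (m = 408086 + 34409 = 442495)
1/(n(g) + m) = 1/((-120 + 2*945²) + 442495) = 1/((-120 + 2*893025) + 442495) = 1/((-120 + 1786050) + 442495) = 1/(1785930 + 442495) = 1/2228425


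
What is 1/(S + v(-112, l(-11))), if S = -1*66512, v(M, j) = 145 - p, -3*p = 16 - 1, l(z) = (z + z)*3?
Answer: -1/66362 ≈ -1.5069e-5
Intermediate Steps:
l(z) = 6*z (l(z) = (2*z)*3 = 6*z)
p = -5 (p = -(16 - 1)/3 = -1/3*15 = -5)
v(M, j) = 150 (v(M, j) = 145 - 1*(-5) = 145 + 5 = 150)
S = -66512
1/(S + v(-112, l(-11))) = 1/(-66512 + 150) = 1/(-66362) = -1/66362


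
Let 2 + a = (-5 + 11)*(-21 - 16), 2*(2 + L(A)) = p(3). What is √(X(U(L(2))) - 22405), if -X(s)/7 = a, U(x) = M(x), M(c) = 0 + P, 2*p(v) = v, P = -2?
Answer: I*√20837 ≈ 144.35*I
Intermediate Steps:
p(v) = v/2
L(A) = -5/4 (L(A) = -2 + ((½)*3)/2 = -2 + (½)*(3/2) = -2 + ¾ = -5/4)
M(c) = -2 (M(c) = 0 - 2 = -2)
a = -224 (a = -2 + (-5 + 11)*(-21 - 16) = -2 + 6*(-37) = -2 - 222 = -224)
U(x) = -2
X(s) = 1568 (X(s) = -7*(-224) = 1568)
√(X(U(L(2))) - 22405) = √(1568 - 22405) = √(-20837) = I*√20837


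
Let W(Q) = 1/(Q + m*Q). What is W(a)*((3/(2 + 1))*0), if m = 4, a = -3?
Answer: 0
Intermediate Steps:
W(Q) = 1/(5*Q) (W(Q) = 1/(Q + 4*Q) = 1/(5*Q))
W(a)*((3/(2 + 1))*0) = ((1/5)/(-3))*((3/(2 + 1))*0) = ((1/5)*(-1/3))*((3/3)*0) = -(1/3)*3*0/15 = -0/15 = -1/15*0 = 0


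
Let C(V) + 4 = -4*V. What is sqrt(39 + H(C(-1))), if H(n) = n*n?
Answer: sqrt(39) ≈ 6.2450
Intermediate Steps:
C(V) = -4 - 4*V
H(n) = n**2
sqrt(39 + H(C(-1))) = sqrt(39 + (-4 - 4*(-1))**2) = sqrt(39 + (-4 + 4)**2) = sqrt(39 + 0**2) = sqrt(39 + 0) = sqrt(39)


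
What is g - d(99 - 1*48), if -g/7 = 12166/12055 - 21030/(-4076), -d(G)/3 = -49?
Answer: -4672377661/24568090 ≈ -190.18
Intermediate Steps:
d(G) = 147 (d(G) = -3*(-49) = 147)
g = -1060868431/24568090 (g = -7*(12166/12055 - 21030/(-4076)) = -7*(12166*(1/12055) - 21030*(-1/4076)) = -7*(12166/12055 + 10515/2038) = -7*151552633/24568090 = -1060868431/24568090 ≈ -43.181)
g - d(99 - 1*48) = -1060868431/24568090 - 1*147 = -1060868431/24568090 - 147 = -4672377661/24568090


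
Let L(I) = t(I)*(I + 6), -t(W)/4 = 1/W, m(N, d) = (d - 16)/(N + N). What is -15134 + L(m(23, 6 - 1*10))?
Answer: -75414/5 ≈ -15083.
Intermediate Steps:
m(N, d) = (-16 + d)/(2*N) (m(N, d) = (-16 + d)/((2*N)) = (-16 + d)*(1/(2*N)) = (-16 + d)/(2*N))
t(W) = -4/W
L(I) = -4*(6 + I)/I (L(I) = (-4/I)*(I + 6) = (-4/I)*(6 + I) = -4*(6 + I)/I)
-15134 + L(m(23, 6 - 1*10)) = -15134 + (-4 - 24*46/(-16 + (6 - 1*10))) = -15134 + (-4 - 24*46/(-16 + (6 - 10))) = -15134 + (-4 - 24*46/(-16 - 4)) = -15134 + (-4 - 24/((½)*(1/23)*(-20))) = -15134 + (-4 - 24/(-10/23)) = -15134 + (-4 - 24*(-23/10)) = -15134 + (-4 + 276/5) = -15134 + 256/5 = -75414/5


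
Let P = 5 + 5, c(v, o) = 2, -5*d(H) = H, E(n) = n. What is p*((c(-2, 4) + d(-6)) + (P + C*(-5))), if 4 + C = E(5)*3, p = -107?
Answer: 22363/5 ≈ 4472.6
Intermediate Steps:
d(H) = -H/5
P = 10
C = 11 (C = -4 + 5*3 = -4 + 15 = 11)
p*((c(-2, 4) + d(-6)) + (P + C*(-5))) = -107*((2 - ⅕*(-6)) + (10 + 11*(-5))) = -107*((2 + 6/5) + (10 - 55)) = -107*(16/5 - 45) = -107*(-209/5) = 22363/5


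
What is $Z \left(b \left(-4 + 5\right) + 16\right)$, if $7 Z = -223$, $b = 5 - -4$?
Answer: $- \frac{5575}{7} \approx -796.43$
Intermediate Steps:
$b = 9$ ($b = 5 + 4 = 9$)
$Z = - \frac{223}{7}$ ($Z = \frac{1}{7} \left(-223\right) = - \frac{223}{7} \approx -31.857$)
$Z \left(b \left(-4 + 5\right) + 16\right) = - \frac{223 \left(9 \left(-4 + 5\right) + 16\right)}{7} = - \frac{223 \left(9 \cdot 1 + 16\right)}{7} = - \frac{223 \left(9 + 16\right)}{7} = \left(- \frac{223}{7}\right) 25 = - \frac{5575}{7}$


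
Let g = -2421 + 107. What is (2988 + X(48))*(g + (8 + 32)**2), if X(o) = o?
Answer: -2167704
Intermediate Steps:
g = -2314
(2988 + X(48))*(g + (8 + 32)**2) = (2988 + 48)*(-2314 + (8 + 32)**2) = 3036*(-2314 + 40**2) = 3036*(-2314 + 1600) = 3036*(-714) = -2167704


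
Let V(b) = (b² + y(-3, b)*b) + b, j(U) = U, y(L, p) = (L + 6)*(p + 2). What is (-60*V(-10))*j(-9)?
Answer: 178200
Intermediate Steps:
y(L, p) = (2 + p)*(6 + L) (y(L, p) = (6 + L)*(2 + p) = (2 + p)*(6 + L))
V(b) = b + b² + b*(6 + 3*b) (V(b) = (b² + (12 + 2*(-3) + 6*b - 3*b)*b) + b = (b² + (12 - 6 + 6*b - 3*b)*b) + b = (b² + (6 + 3*b)*b) + b = (b² + b*(6 + 3*b)) + b = b + b² + b*(6 + 3*b))
(-60*V(-10))*j(-9) = -(-600)*(7 + 4*(-10))*(-9) = -(-600)*(7 - 40)*(-9) = -(-600)*(-33)*(-9) = -60*330*(-9) = -19800*(-9) = 178200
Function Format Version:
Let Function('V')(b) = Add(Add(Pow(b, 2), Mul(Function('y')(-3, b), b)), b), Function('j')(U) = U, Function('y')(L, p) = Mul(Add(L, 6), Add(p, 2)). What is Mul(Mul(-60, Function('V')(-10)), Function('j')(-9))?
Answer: 178200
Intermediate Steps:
Function('y')(L, p) = Mul(Add(2, p), Add(6, L)) (Function('y')(L, p) = Mul(Add(6, L), Add(2, p)) = Mul(Add(2, p), Add(6, L)))
Function('V')(b) = Add(b, Pow(b, 2), Mul(b, Add(6, Mul(3, b)))) (Function('V')(b) = Add(Add(Pow(b, 2), Mul(Add(12, Mul(2, -3), Mul(6, b), Mul(-3, b)), b)), b) = Add(Add(Pow(b, 2), Mul(Add(12, -6, Mul(6, b), Mul(-3, b)), b)), b) = Add(Add(Pow(b, 2), Mul(Add(6, Mul(3, b)), b)), b) = Add(Add(Pow(b, 2), Mul(b, Add(6, Mul(3, b)))), b) = Add(b, Pow(b, 2), Mul(b, Add(6, Mul(3, b)))))
Mul(Mul(-60, Function('V')(-10)), Function('j')(-9)) = Mul(Mul(-60, Mul(-10, Add(7, Mul(4, -10)))), -9) = Mul(Mul(-60, Mul(-10, Add(7, -40))), -9) = Mul(Mul(-60, Mul(-10, -33)), -9) = Mul(Mul(-60, 330), -9) = Mul(-19800, -9) = 178200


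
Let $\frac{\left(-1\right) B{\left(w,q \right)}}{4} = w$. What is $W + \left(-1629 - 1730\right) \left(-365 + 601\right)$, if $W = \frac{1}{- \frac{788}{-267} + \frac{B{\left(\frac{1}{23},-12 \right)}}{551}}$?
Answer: $- \frac{7915548693653}{9985256} \approx -7.9272 \cdot 10^{5}$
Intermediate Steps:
$B{\left(w,q \right)} = - 4 w$
$W = \frac{3383691}{9985256}$ ($W = \frac{1}{- \frac{788}{-267} + \frac{\left(-4\right) \frac{1}{23}}{551}} = \frac{1}{\left(-788\right) \left(- \frac{1}{267}\right) + \left(-4\right) \frac{1}{23} \cdot \frac{1}{551}} = \frac{1}{\frac{788}{267} - \frac{4}{12673}} = \frac{1}{\frac{9985256}{3383691}} = \frac{3383691}{9985256} \approx 0.33887$)
$W + \left(-1629 - 1730\right) \left(-365 + 601\right) = \frac{3383691}{9985256} + \left(-1629 - 1730\right) \left(-365 + 601\right) = \frac{3383691}{9985256} - 792724 = - \frac{7915548693653}{9985256}$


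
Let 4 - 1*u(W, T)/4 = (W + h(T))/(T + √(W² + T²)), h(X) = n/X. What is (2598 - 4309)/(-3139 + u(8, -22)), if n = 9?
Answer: 10379499185/19008242777 - 3143107*√137/19008242777 ≈ 0.54412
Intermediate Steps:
h(X) = 9/X
u(W, T) = 16 - 4*(W + 9/T)/(T + √(T² + W²)) (u(W, T) = 16 - 4*(W + 9/T)/(T + √(W² + T²)) = 16 - 4*(W + 9/T)/(T + √(T² + W²)))
(2598 - 4309)/(-3139 + u(8, -22)) = (2598 - 4309)/(-3139 + 4*(-9 - 22*(-1*8 + 4*(-22) + 4*√((-22)² + 8²)))/(-22*(-22 + √((-22)² + 8²)))) = -1711/(-3139 + 4*(-1/22)*(-9 - 22*(-8 - 88 + 4*√(484 + 64)))/(-22 + √(484 + 64))) = -1711/(-3139 + 4*(-1/22)*(-9 - 22*(-8 - 88 + 4*√548))/(-22 + √548)) = -1711/(-3139 + 4*(-1/22)*(-9 - 22*(-8 - 88 + 4*(2*√137)))/(-22 + 2*√137)) = -1711/(-3139 + 4*(-1/22)*(-9 - 22*(-8 - 88 + 8*√137))/(-22 + 2*√137)) = -1711/(-3139 + 4*(-1/22)*(-9 - 22*(-96 + 8*√137))/(-22 + 2*√137)) = -1711/(-3139 + 4*(-1/22)*(-9 + (2112 - 176*√137))/(-22 + 2*√137)) = -1711/(-3139 + 4*(-1/22)*(2103 - 176*√137)/(-22 + 2*√137)) = -1711/(-3139 - 2*(2103 - 176*√137)/(11*(-22 + 2*√137)))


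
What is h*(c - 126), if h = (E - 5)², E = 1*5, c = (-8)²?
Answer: 0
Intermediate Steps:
c = 64
E = 5
h = 0 (h = (5 - 5)² = 0² = 0)
h*(c - 126) = 0*(64 - 126) = 0*(-62) = 0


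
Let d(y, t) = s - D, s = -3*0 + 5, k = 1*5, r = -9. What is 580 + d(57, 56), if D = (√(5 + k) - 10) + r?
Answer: 604 - √10 ≈ 600.84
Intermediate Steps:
k = 5
s = 5 (s = 0 + 5 = 5)
D = -19 + √10 (D = (√(5 + 5) - 10) - 9 = (√10 - 10) - 9 = (-10 + √10) - 9 = -19 + √10 ≈ -15.838)
d(y, t) = 24 - √10 (d(y, t) = 5 - (-19 + √10) = 5 + (19 - √10) = 24 - √10)
580 + d(57, 56) = 580 + (24 - √10) = 604 - √10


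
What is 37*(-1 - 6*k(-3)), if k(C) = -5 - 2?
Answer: 1517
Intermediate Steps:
k(C) = -7
37*(-1 - 6*k(-3)) = 37*(-1 - 6*(-7)) = 37*(-1 + 42) = 37*41 = 1517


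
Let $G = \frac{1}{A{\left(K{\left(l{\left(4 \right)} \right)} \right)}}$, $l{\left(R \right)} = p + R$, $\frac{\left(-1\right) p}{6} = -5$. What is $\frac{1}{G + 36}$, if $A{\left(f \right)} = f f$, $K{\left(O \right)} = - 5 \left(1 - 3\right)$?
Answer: $\frac{100}{3601} \approx 0.02777$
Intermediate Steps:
$p = 30$ ($p = \left(-6\right) \left(-5\right) = 30$)
$l{\left(R \right)} = 30 + R$
$K{\left(O \right)} = 10$ ($K{\left(O \right)} = \left(-5\right) \left(-2\right) = 10$)
$A{\left(f \right)} = f^{2}$
$G = \frac{1}{100}$ ($G = \frac{1}{10^{2}} = \frac{1}{100} \approx 0.01$)
$\frac{1}{G + 36} = \frac{1}{\frac{1}{100} + 36} = \frac{1}{\frac{3601}{100}} = \frac{100}{3601}$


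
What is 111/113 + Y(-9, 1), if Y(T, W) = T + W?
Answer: -793/113 ≈ -7.0177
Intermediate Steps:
111/113 + Y(-9, 1) = 111/113 + (-9 + 1) = 111*(1/113) - 8 = 111/113 - 8 = -793/113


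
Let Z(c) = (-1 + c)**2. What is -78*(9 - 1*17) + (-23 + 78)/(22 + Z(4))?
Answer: 19399/31 ≈ 625.77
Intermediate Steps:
-78*(9 - 1*17) + (-23 + 78)/(22 + Z(4)) = -78*(9 - 1*17) + (-23 + 78)/(22 + (-1 + 4)**2) = -78*(9 - 17) + 55/(22 + 3**2) = -78*(-8) + 55/(22 + 9) = 624 + 55/31 = 19399/31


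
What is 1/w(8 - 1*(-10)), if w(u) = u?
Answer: 1/18 ≈ 0.055556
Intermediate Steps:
1/w(8 - 1*(-10)) = 1/(8 - 1*(-10)) = 1/(8 + 10) = 1/18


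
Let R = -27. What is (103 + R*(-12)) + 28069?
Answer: 28496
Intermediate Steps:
(103 + R*(-12)) + 28069 = (103 - 27*(-12)) + 28069 = (103 + 324) + 28069 = 427 + 28069 = 28496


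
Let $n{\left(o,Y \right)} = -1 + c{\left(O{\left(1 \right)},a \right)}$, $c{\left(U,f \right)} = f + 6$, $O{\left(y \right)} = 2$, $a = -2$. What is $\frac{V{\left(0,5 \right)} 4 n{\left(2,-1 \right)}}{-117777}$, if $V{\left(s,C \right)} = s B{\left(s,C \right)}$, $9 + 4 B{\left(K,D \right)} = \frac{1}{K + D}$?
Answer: $0$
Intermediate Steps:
$c{\left(U,f \right)} = 6 + f$
$B{\left(K,D \right)} = - \frac{9}{4} + \frac{1}{4 \left(D + K\right)}$ ($B{\left(K,D \right)} = - \frac{9}{4} + \frac{1}{4 \left(K + D\right)} = - \frac{9}{4} + \frac{1}{4 \left(D + K\right)}$)
$n{\left(o,Y \right)} = 3$ ($n{\left(o,Y \right)} = -1 + \left(6 - 2\right) = -1 + 4 = 3$)
$V{\left(s,C \right)} = \frac{s \left(1 - 9 C - 9 s\right)}{4 \left(C + s\right)}$ ($V{\left(s,C \right)} = s \frac{1 - 9 C - 9 s}{4 \left(C + s\right)} = \frac{s \left(1 - 9 C - 9 s\right)}{4 \left(C + s\right)}$)
$\frac{V{\left(0,5 \right)} 4 n{\left(2,-1 \right)}}{-117777} = \frac{\frac{1}{4} \cdot 0 \frac{1}{5 + 0} \left(1 - 45 - 0\right) 4 \cdot 3}{-117777} = \frac{1}{4} \cdot 0 \cdot \frac{1}{5} \left(1 - 45 + 0\right) 4 \cdot 3 \left(- \frac{1}{117777}\right) = \frac{1}{4} \cdot 0 \cdot \frac{1}{5} \left(-44\right) 4 \cdot 3 \left(- \frac{1}{117777}\right) = 0 \cdot 4 \cdot 3 \left(- \frac{1}{117777}\right) = 0 \cdot 3 \left(- \frac{1}{117777}\right) = 0 \left(- \frac{1}{117777}\right) = 0$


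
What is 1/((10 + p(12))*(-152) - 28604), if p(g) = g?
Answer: -1/31948 ≈ -3.1301e-5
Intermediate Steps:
1/((10 + p(12))*(-152) - 28604) = 1/((10 + 12)*(-152) - 28604) = 1/(22*(-152) - 28604) = 1/(-3344 - 28604) = 1/(-31948) = -1/31948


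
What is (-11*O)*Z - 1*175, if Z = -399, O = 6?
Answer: 26159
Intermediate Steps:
(-11*O)*Z - 1*175 = -11*6*(-399) - 1*175 = -66*(-399) - 175 = 26334 - 175 = 26159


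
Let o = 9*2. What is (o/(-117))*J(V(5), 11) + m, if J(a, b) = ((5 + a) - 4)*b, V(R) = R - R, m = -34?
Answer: -464/13 ≈ -35.692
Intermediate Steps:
V(R) = 0
o = 18
J(a, b) = b*(1 + a) (J(a, b) = (1 + a)*b = b*(1 + a))
(o/(-117))*J(V(5), 11) + m = (18/(-117))*(11*(1 + 0)) - 34 = (18*(-1/117))*(11*1) - 34 = -2/13*11 - 34 = -22/13 - 34 = -464/13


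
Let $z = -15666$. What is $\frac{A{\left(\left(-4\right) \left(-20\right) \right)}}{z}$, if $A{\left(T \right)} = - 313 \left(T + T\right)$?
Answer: $\frac{25040}{7833} \approx 3.1967$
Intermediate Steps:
$A{\left(T \right)} = - 626 T$ ($A{\left(T \right)} = - 313 \cdot 2 T = - 626 T$)
$\frac{A{\left(\left(-4\right) \left(-20\right) \right)}}{z} = \frac{\left(-626\right) \left(\left(-4\right) \left(-20\right)\right)}{-15666} = \left(-626\right) 80 \left(- \frac{1}{15666}\right) = \left(-50080\right) \left(- \frac{1}{15666}\right) = \frac{25040}{7833}$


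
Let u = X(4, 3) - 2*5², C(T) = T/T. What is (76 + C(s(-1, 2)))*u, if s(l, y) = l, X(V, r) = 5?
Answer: -3465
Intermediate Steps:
C(T) = 1
u = -45 (u = 5 - 2*5² = 5 - 2*25 = 5 - 50 = -45)
(76 + C(s(-1, 2)))*u = (76 + 1)*(-45) = 77*(-45) = -3465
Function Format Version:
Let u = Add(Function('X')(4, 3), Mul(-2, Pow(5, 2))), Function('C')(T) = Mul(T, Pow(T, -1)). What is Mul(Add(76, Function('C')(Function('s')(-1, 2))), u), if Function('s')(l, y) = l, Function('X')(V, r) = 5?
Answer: -3465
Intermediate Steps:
Function('C')(T) = 1
u = -45 (u = Add(5, Mul(-2, Pow(5, 2))) = Add(5, Mul(-2, 25)) = Add(5, -50) = -45)
Mul(Add(76, Function('C')(Function('s')(-1, 2))), u) = Mul(Add(76, 1), -45) = Mul(77, -45) = -3465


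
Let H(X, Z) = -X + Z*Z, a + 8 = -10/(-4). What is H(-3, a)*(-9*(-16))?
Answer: 4788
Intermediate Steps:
a = -11/2 (a = -8 - 10/(-4) = -8 - 10*(-¼) = -8 + 5/2 = -11/2 ≈ -5.5000)
H(X, Z) = Z² - X (H(X, Z) = -X + Z² = Z² - X)
H(-3, a)*(-9*(-16)) = ((-11/2)² - 1*(-3))*(-9*(-16)) = (121/4 + 3)*144 = (133/4)*144 = 4788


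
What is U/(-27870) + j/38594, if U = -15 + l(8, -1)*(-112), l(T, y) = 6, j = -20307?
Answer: -44953501/89634565 ≈ -0.50152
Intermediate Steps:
U = -687 (U = -15 + 6*(-112) = -15 - 672 = -687)
U/(-27870) + j/38594 = -687/(-27870) - 20307/38594 = -687*(-1/27870) - 20307*1/38594 = 229/9290 - 20307/38594 = -44953501/89634565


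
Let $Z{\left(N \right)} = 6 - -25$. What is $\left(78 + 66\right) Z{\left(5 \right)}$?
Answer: $4464$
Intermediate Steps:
$Z{\left(N \right)} = 31$ ($Z{\left(N \right)} = 6 + 25 = 31$)
$\left(78 + 66\right) Z{\left(5 \right)} = \left(78 + 66\right) 31 = 144 \cdot 31 = 4464$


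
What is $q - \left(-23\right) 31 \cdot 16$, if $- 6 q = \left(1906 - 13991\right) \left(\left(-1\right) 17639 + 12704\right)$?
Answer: $- \frac{19857009}{2} \approx -9.9285 \cdot 10^{6}$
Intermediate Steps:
$q = - \frac{19879825}{2}$ ($q = - \frac{\left(1906 - 13991\right) \left(\left(-1\right) 17639 + 12704\right)}{6} = - \frac{\left(-12085\right) \left(-17639 + 12704\right)}{6} = - \frac{\left(-12085\right) \left(-4935\right)}{6} = \left(- \frac{1}{6}\right) 59639475 = - \frac{19879825}{2} \approx -9.9399 \cdot 10^{6}$)
$q - \left(-23\right) 31 \cdot 16 = - \frac{19879825}{2} - \left(-23\right) 31 \cdot 16 = - \frac{19879825}{2} - \left(-713\right) 16 = - \frac{19879825}{2} - -11408 = - \frac{19879825}{2} + 11408 = - \frac{19857009}{2}$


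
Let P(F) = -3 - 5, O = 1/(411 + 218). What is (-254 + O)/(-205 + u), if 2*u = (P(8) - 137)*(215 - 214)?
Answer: 21302/23273 ≈ 0.91531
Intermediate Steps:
O = 1/629 ≈ 0.0015898
P(F) = -8
u = -145/2 (u = ((-8 - 137)*(215 - 214))/2 = (-145*1)/2 = (½)*(-145) = -145/2 ≈ -72.500)
(-254 + O)/(-205 + u) = (-254 + 1/629)/(-205 - 145/2) = -159765/(629*(-555/2)) = -159765/629*(-2/555) = 21302/23273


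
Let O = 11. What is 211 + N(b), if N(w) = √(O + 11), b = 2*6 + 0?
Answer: 211 + √22 ≈ 215.69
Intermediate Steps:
b = 12 (b = 12 + 0 = 12)
N(w) = √22 (N(w) = √(11 + 11) = √22)
211 + N(b) = 211 + √22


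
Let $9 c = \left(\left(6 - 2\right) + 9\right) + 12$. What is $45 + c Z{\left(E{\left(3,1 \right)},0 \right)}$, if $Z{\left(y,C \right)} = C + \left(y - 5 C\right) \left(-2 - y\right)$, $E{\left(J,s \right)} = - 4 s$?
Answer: $\frac{205}{9} \approx 22.778$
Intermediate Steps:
$c = \frac{25}{9}$ ($c = \frac{\left(\left(6 - 2\right) + 9\right) + 12}{9} = \frac{\left(4 + 9\right) + 12}{9} = \frac{13 + 12}{9} = \frac{1}{9} \cdot 25 = \frac{25}{9} \approx 2.7778$)
$Z{\left(y,C \right)} = C + \left(-2 - y\right) \left(y - 5 C\right)$
$45 + c Z{\left(E{\left(3,1 \right)},0 \right)} = 45 + \frac{25 \left(- \left(\left(-4\right) 1\right)^{2} - 2 \left(\left(-4\right) 1\right) + 11 \cdot 0 + 5 \cdot 0 \left(\left(-4\right) 1\right)\right)}{9} = 45 + \frac{25 \left(- \left(-4\right)^{2} - -8 + 0 + 5 \cdot 0 \left(-4\right)\right)}{9} = 45 + \frac{25 \left(\left(-1\right) 16 + 8 + 0 + 0\right)}{9} = 45 + \frac{25 \left(-16 + 8 + 0 + 0\right)}{9} = 45 + \frac{25}{9} \left(-8\right) = 45 - \frac{200}{9} = \frac{205}{9}$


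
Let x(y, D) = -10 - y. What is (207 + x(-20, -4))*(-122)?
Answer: -26474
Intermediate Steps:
(207 + x(-20, -4))*(-122) = (207 + (-10 - 1*(-20)))*(-122) = (207 + (-10 + 20))*(-122) = (207 + 10)*(-122) = 217*(-122) = -26474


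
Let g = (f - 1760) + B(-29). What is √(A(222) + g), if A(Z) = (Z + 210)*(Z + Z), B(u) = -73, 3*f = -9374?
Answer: √1681653/3 ≈ 432.26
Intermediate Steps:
f = -9374/3 (f = (⅓)*(-9374) = -9374/3 ≈ -3124.7)
g = -14873/3 (g = (-9374/3 - 1760) - 73 = -14654/3 - 73 = -14873/3 ≈ -4957.7)
A(Z) = 2*Z*(210 + Z) (A(Z) = (210 + Z)*(2*Z) = 2*Z*(210 + Z))
√(A(222) + g) = √(2*222*(210 + 222) - 14873/3) = √(2*222*432 - 14873/3) = √(191808 - 14873/3) = √(560551/3) = √1681653/3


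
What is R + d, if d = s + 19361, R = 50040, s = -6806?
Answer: 62595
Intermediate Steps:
d = 12555 (d = -6806 + 19361 = 12555)
R + d = 50040 + 12555 = 62595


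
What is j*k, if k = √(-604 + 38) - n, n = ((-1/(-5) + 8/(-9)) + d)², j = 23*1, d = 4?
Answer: -510623/2025 + 23*I*√566 ≈ -252.16 + 547.19*I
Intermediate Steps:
j = 23
n = 22201/2025 (n = ((-1/(-5) + 8/(-9)) + 4)² = ((-1*(-⅕) + 8*(-⅑)) + 4)² = ((⅕ - 8/9) + 4)² = (-31/45 + 4)² = (149/45)² = 22201/2025 ≈ 10.963)
k = -22201/2025 + I*√566 (k = √(-604 + 38) - 1*22201/2025 = √(-566) - 22201/2025 = I*√566 - 22201/2025 = -22201/2025 + I*√566 ≈ -10.963 + 23.791*I)
j*k = 23*(-22201/2025 + I*√566) = -510623/2025 + 23*I*√566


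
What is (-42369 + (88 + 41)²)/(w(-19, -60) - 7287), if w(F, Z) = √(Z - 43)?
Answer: 23434992/6637559 + 3216*I*√103/6637559 ≈ 3.5307 + 0.0049173*I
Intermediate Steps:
w(F, Z) = √(-43 + Z)
(-42369 + (88 + 41)²)/(w(-19, -60) - 7287) = (-42369 + (88 + 41)²)/(√(-43 - 60) - 7287) = (-42369 + 129²)/(√(-103) - 7287) = (-42369 + 16641)/(I*√103 - 7287) = -25728/(-7287 + I*√103)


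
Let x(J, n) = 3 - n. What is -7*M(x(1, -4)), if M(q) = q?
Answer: -49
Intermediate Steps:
-7*M(x(1, -4)) = -7*(3 - 1*(-4)) = -7*(3 + 4) = -7*7 = -49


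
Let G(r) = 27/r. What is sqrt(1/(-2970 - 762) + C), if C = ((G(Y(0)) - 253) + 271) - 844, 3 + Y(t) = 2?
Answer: I*sqrt(2970109401)/1866 ≈ 29.206*I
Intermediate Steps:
Y(t) = -1 (Y(t) = -3 + 2 = -1)
C = -853 (C = ((27/(-1) - 253) + 271) - 844 = ((27*(-1) - 253) + 271) - 844 = ((-27 - 253) + 271) - 844 = (-280 + 271) - 844 = -9 - 844 = -853)
sqrt(1/(-2970 - 762) + C) = sqrt(1/(-2970 - 762) - 853) = sqrt(1/(-3732) - 853) = sqrt(-1/3732 - 853) = sqrt(-3183397/3732) = I*sqrt(2970109401)/1866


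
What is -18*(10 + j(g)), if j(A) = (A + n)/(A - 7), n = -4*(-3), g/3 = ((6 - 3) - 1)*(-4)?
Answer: -5796/31 ≈ -186.97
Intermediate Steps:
g = -24 (g = 3*(((6 - 3) - 1)*(-4)) = 3*((3 - 1)*(-4)) = 3*(2*(-4)) = 3*(-8) = -24)
n = 12
j(A) = (12 + A)/(-7 + A) (j(A) = (A + 12)/(A - 7) = (12 + A)/(-7 + A))
-18*(10 + j(g)) = -18*(10 + (12 - 24)/(-7 - 24)) = -18*(10 - 12/(-31)) = -18*(10 - 1/31*(-12)) = -18*(10 + 12/31) = -18*322/31 = -5796/31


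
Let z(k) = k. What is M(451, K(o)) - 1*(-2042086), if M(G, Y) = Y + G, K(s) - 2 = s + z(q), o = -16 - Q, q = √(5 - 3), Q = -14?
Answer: 2042537 + √2 ≈ 2.0425e+6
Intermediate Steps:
q = √2 ≈ 1.4142
o = -2 (o = -16 - 1*(-14) = -16 + 14 = -2)
K(s) = 2 + s + √2 (K(s) = 2 + (s + √2) = 2 + s + √2)
M(G, Y) = G + Y
M(451, K(o)) - 1*(-2042086) = (451 + (2 - 2 + √2)) - 1*(-2042086) = (451 + √2) + 2042086 = 2042537 + √2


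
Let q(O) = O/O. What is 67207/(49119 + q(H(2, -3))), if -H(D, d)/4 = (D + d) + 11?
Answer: 67207/49120 ≈ 1.3682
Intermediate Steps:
H(D, d) = -44 - 4*D - 4*d (H(D, d) = -4*((D + d) + 11) = -4*(11 + D + d) = -44 - 4*D - 4*d)
q(O) = 1
67207/(49119 + q(H(2, -3))) = 67207/(49119 + 1) = 67207/49120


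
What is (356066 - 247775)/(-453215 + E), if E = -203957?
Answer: -108291/657172 ≈ -0.16478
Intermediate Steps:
(356066 - 247775)/(-453215 + E) = (356066 - 247775)/(-453215 - 203957) = 108291/(-657172) = 108291*(-1/657172) = -108291/657172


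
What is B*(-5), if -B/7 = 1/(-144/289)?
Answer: -10115/144 ≈ -70.243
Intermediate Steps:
B = 2023/144 (B = -7/((-144/289)) = -7/((-144*1/289)) = -7/(-144/289) = -7*(-289/144) = 2023/144 ≈ 14.049)
B*(-5) = (2023/144)*(-5) = -10115/144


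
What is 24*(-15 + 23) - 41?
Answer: 151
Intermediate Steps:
24*(-15 + 23) - 41 = 24*8 - 41 = 192 - 41 = 151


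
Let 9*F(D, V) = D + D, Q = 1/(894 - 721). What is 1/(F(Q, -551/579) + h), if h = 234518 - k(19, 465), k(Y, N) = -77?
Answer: 1557/365264417 ≈ 4.2627e-6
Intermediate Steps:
Q = 1/173 ≈ 0.0057803
F(D, V) = 2*D/9 (F(D, V) = (D + D)/9 = (2*D)/9 = 2*D/9)
h = 234595 (h = 234518 - 1*(-77) = 234518 + 77 = 234595)
1/(F(Q, -551/579) + h) = 1/((2/9)*(1/173) + 234595) = 1/(2/1557 + 234595) = 1/(365264417/1557) = 1557/365264417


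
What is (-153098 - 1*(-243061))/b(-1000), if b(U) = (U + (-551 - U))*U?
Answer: 89963/551000 ≈ 0.16327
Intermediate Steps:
b(U) = -551*U
(-153098 - 1*(-243061))/b(-1000) = (-153098 - 1*(-243061))/((-551*(-1000))) = (-153098 + 243061)/551000 = 89963*(1/551000) = 89963/551000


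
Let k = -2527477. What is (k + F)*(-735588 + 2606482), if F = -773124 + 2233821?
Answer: -1995832301320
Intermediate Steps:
F = 1460697
(k + F)*(-735588 + 2606482) = (-2527477 + 1460697)*(-735588 + 2606482) = -1066780*1870894 = -1995832301320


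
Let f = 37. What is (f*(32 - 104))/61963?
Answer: -2664/61963 ≈ -0.042993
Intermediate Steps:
(f*(32 - 104))/61963 = (37*(32 - 104))/61963 = (37*(-72))*(1/61963) = -2664*1/61963 = -2664/61963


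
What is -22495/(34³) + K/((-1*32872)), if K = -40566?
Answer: 106868803/161500136 ≈ 0.66173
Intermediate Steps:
-22495/(34³) + K/((-1*32872)) = -22495/(34³) - 40566/((-1*32872)) = -22495/39304 - 40566/(-32872) = -22495*1/39304 - 40566*(-1/32872) = -22495/39304 + 20283/16436 = 106868803/161500136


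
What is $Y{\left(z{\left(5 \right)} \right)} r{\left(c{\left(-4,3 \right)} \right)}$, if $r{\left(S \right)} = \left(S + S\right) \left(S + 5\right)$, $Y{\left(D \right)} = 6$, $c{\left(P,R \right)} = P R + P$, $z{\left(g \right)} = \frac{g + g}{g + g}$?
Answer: $2112$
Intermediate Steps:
$z{\left(g \right)} = 1$ ($z{\left(g \right)} = \frac{2 g}{2 g} = 2 g \frac{1}{2 g} = 1$)
$c{\left(P,R \right)} = P + P R$
$r{\left(S \right)} = 2 S \left(5 + S\right)$
$Y{\left(z{\left(5 \right)} \right)} r{\left(c{\left(-4,3 \right)} \right)} = 6 \cdot 2 \left(- 4 \left(1 + 3\right)\right) \left(5 - 4 \left(1 + 3\right)\right) = 6 \cdot 2 \left(\left(-4\right) 4\right) \left(5 - 16\right) = 6 \cdot 2 \left(-16\right) \left(5 - 16\right) = 6 \cdot 2 \left(-16\right) \left(-11\right) = 6 \cdot 352 = 2112$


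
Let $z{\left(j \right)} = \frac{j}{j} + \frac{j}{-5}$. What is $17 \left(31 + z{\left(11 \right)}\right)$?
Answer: $\frac{2533}{5} \approx 506.6$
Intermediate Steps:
$z{\left(j \right)} = 1 - \frac{j}{5}$ ($z{\left(j \right)} = 1 + j \left(- \frac{1}{5}\right) = 1 - \frac{j}{5}$)
$17 \left(31 + z{\left(11 \right)}\right) = 17 \left(31 + \left(1 - \frac{11}{5}\right)\right) = 17 \left(31 - \frac{6}{5}\right) = 17 \cdot \frac{149}{5} = \frac{2533}{5}$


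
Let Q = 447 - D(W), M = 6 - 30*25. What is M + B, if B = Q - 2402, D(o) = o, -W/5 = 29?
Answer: -2554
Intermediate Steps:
W = -145 (W = -5*29 = -145)
M = -744 (M = 6 - 750 = -744)
Q = 592 (Q = 447 - 1*(-145) = 447 + 145 = 592)
B = -1810 (B = 592 - 2402 = -1810)
M + B = -744 - 1810 = -2554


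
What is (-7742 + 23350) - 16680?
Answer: -1072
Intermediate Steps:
(-7742 + 23350) - 16680 = 15608 - 16680 = -1072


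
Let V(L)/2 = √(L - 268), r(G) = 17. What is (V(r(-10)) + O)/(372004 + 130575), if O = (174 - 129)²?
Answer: 2025/502579 + 2*I*√251/502579 ≈ 0.0040292 + 6.3047e-5*I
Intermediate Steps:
V(L) = 2*√(-268 + L) (V(L) = 2*√(L - 268) = 2*√(-268 + L))
O = 2025 (O = 45² = 2025)
(V(r(-10)) + O)/(372004 + 130575) = (2*√(-268 + 17) + 2025)/(372004 + 130575) = (2*√(-251) + 2025)/502579 = (2*(I*√251) + 2025)*(1/502579) = (2*I*√251 + 2025)*(1/502579) = (2025 + 2*I*√251)*(1/502579) = 2025/502579 + 2*I*√251/502579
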